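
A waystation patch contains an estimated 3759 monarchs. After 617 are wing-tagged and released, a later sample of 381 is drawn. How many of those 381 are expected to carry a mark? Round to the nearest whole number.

expected recaptures ≈ 63

Expected recaptures E[R] = M·C / N.
E[R] = 617 × 381 / 3759 = 235077 / 3759 ≈ 62.5 → 63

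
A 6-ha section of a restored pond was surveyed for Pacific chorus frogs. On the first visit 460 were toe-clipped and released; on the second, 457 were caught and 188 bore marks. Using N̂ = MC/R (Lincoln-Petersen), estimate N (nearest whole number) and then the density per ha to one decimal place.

N̂ = 460·457/188 = 210220/188 ≈ 1118.2 → 1118
Density = N̂ / area = 1118 / 6 ≈ 186.33 → 186.3 per ha

density ≈ 186.3 Pacific chorus frogs per ha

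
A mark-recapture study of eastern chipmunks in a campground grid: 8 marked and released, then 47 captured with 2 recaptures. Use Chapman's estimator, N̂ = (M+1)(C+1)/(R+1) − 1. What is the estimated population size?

N = 143

N̂ = (8+1)(47+1)/(2+1) − 1 = 9·48/3 − 1
= 432/3 − 1 = 144 − 1 = 143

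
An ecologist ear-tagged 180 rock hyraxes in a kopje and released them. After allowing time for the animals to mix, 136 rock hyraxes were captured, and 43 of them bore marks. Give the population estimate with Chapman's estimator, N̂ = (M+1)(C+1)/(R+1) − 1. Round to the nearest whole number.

N ≈ 563

N̂ = (180+1)(136+1)/(43+1) − 1 = 181·137/44 − 1
= 24797/44 − 1 ≈ 563.6 − 1 ≈ 562.6 → 563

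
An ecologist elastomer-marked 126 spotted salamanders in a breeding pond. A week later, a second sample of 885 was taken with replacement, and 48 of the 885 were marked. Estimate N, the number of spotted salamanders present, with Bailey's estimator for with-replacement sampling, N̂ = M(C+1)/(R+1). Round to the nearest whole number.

N ≈ 2278

N̂ = 126·(885+1)/(48+1) = 126·886/49 = 111636/49 ≈ 2278.3 → 2278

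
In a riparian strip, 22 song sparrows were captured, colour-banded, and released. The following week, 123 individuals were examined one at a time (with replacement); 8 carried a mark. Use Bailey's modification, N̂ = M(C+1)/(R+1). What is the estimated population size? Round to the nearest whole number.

N̂ = 22·(123+1)/(8+1) = 22·124/9 = 2728/9 ≈ 303.1 → 303

N ≈ 303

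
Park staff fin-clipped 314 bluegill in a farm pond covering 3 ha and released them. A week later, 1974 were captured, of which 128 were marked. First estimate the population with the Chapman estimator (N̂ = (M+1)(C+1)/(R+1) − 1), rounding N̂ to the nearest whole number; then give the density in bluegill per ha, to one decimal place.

N̂ = 315·1975/129 − 1 = 622125/129 − 1 ≈ 4821.7 → 4822
Density = N̂ / area = 4822 / 3 ≈ 1607.33 → 1607.3 per ha

density ≈ 1607.3 bluegill per ha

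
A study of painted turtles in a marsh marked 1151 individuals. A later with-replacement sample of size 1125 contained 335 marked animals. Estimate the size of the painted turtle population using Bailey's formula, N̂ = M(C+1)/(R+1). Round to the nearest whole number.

N ≈ 3857

N̂ = 1151·(1125+1)/(335+1) = 1151·1126/336 = 1296026/336 ≈ 3857.2 → 3857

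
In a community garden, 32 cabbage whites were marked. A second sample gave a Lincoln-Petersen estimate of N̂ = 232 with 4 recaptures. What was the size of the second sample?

C = 29

From N = M·C/R: C = N·R / M = 232·4 / 32 = 928 / 32 = 29.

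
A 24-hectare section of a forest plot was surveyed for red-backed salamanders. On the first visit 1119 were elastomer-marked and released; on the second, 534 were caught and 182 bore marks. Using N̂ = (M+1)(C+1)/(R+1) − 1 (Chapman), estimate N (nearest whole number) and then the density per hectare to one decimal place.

density ≈ 136.4 red-backed salamanders per hectare

N̂ = 1120·535/183 − 1 = 599200/183 − 1 ≈ 3273.3 → 3273
Density = N̂ / area = 3273 / 24 ≈ 136.38 → 136.4 per hectare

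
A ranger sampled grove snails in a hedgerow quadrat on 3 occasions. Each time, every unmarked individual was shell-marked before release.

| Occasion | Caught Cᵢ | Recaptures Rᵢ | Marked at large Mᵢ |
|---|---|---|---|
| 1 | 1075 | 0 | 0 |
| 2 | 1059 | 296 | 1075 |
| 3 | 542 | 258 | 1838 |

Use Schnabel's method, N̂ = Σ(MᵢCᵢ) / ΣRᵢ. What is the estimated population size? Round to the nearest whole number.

N ≈ 3853

Σ MᵢCᵢ = 0·1075 + 1075·1059 + 1838·542 = 0 + 1138425 + 996196 = 2134621
Σ Rᵢ = 0 + 296 + 258 = 554
N̂ = 2134621 / 554 ≈ 3853.1 → 3853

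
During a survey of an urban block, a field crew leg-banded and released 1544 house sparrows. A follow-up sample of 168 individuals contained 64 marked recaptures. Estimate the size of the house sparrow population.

The marked fraction in the recapture sample should equal the marked fraction in the population: 64/168 = 1544/N.
N = (1544 × 168) / 64 = 259392 / 64 = 4053

N = 4053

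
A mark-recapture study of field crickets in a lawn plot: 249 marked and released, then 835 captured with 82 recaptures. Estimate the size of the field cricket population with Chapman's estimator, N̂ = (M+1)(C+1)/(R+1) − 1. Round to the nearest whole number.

N̂ = (249+1)(835+1)/(82+1) − 1 = 250·836/83 − 1
= 209000/83 − 1 ≈ 2518.1 − 1 ≈ 2517.1 → 2517

N ≈ 2517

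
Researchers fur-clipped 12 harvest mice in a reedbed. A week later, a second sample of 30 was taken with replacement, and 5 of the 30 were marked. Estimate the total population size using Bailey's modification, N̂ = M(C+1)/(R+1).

N = 62

N̂ = 12·(30+1)/(5+1) = 12·31/6 = 372/6 = 62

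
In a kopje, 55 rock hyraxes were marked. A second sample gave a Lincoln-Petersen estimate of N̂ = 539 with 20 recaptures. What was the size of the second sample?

From N = M·C/R: C = N·R / M = 539·20 / 55 = 10780 / 55 = 196.

C = 196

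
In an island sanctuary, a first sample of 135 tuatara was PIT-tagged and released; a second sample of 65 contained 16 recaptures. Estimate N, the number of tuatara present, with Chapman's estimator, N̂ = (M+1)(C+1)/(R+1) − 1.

N̂ = (135+1)(65+1)/(16+1) − 1 = 136·66/17 − 1
= 8976/17 − 1 = 528 − 1 = 527

N = 527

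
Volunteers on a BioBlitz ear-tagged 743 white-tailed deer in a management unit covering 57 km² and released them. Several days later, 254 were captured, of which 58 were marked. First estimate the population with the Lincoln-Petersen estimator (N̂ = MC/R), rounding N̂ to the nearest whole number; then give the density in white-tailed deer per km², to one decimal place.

N̂ = 743·254/58 = 188722/58 ≈ 3253.8 → 3254
Density = N̂ / area = 3254 / 57 ≈ 57.09 → 57.1 per km²

density ≈ 57.1 white-tailed deer per km²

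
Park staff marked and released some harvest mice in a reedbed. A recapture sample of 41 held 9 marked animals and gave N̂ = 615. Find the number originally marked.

M = 135

From N = M·C/R: M = N·R / C = 615·9 / 41 = 5535 / 41 = 135.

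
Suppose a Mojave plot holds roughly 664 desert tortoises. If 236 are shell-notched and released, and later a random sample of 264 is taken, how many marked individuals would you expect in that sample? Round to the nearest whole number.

Expected recaptures E[R] = M·C / N.
E[R] = 236 × 264 / 664 = 62304 / 664 ≈ 93.8 → 94

expected recaptures ≈ 94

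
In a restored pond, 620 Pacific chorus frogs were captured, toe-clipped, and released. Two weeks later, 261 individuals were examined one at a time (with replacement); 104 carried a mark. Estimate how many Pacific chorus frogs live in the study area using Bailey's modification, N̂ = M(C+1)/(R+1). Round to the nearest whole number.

N̂ = 620·(261+1)/(104+1) = 620·262/105 = 162440/105 ≈ 1547.0 → 1547

N ≈ 1547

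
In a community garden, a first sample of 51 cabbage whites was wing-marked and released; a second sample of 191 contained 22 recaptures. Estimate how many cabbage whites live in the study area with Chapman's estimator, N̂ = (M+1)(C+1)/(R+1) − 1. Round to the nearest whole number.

N ≈ 433

N̂ = (51+1)(191+1)/(22+1) − 1 = 52·192/23 − 1
= 9984/23 − 1 ≈ 434.1 − 1 ≈ 433.1 → 433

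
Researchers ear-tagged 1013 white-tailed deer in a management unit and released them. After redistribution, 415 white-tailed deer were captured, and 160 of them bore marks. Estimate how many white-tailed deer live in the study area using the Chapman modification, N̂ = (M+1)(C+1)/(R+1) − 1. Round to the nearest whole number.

N̂ = (1013+1)(415+1)/(160+1) − 1 = 1014·416/161 − 1
= 421824/161 − 1 ≈ 2620.0 − 1 ≈ 2619.0 → 2619

N ≈ 2619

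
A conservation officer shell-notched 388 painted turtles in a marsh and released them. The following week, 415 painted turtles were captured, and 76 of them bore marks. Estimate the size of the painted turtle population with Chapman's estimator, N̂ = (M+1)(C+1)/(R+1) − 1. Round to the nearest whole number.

N̂ = (388+1)(415+1)/(76+1) − 1 = 389·416/77 − 1
= 161824/77 − 1 ≈ 2101.6 − 1 ≈ 2100.6 → 2101

N ≈ 2101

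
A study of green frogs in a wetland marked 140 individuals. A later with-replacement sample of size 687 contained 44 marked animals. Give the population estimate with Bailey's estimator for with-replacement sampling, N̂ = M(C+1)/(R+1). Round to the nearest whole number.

N ≈ 2140

N̂ = 140·(687+1)/(44+1) = 140·688/45 = 96320/45 ≈ 2140.4 → 2140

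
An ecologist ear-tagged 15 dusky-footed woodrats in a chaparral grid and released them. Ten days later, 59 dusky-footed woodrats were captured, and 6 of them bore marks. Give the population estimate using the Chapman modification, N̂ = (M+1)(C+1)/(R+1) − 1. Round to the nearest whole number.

N̂ = (15+1)(59+1)/(6+1) − 1 = 16·60/7 − 1
= 960/7 − 1 ≈ 137.1 − 1 ≈ 136.1 → 136

N ≈ 136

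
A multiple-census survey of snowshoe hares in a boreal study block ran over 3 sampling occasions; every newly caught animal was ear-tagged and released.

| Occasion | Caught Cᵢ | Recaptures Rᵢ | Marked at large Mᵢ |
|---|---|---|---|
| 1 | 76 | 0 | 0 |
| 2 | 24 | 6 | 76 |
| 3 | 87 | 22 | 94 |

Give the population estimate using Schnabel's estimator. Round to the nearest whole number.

Σ MᵢCᵢ = 0·76 + 76·24 + 94·87 = 0 + 1824 + 8178 = 10002
Σ Rᵢ = 0 + 6 + 22 = 28
N̂ = 10002 / 28 ≈ 357.2 → 357

N ≈ 357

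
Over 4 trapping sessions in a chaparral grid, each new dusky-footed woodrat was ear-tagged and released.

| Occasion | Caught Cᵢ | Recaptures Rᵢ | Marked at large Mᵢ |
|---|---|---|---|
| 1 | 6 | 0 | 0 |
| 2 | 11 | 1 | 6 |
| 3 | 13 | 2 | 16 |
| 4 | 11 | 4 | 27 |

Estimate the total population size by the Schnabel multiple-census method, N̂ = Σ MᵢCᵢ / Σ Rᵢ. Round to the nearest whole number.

N ≈ 82

Σ MᵢCᵢ = 0·6 + 6·11 + 16·13 + 27·11 = 0 + 66 + 208 + 297 = 571
Σ Rᵢ = 0 + 1 + 2 + 4 = 7
N̂ = 571 / 7 ≈ 81.6 → 82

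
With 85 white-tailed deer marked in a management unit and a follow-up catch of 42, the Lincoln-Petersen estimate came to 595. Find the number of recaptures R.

R = 6

From N = M·C/R: R = M·C / N = 85·42 / 595 = 3570 / 595 = 6.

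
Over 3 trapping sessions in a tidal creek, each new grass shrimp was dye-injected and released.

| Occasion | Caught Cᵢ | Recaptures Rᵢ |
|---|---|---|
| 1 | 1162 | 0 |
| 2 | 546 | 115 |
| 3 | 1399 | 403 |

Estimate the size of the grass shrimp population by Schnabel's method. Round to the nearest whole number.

Marked at large before each occasion: Mᵢ = Σⱼ<ᵢ (Cⱼ − Rⱼ) → M1=0, M2=1162, M3=1593
Σ MᵢCᵢ = 0·1162 + 1162·546 + 1593·1399 = 0 + 634452 + 2228607 = 2863059
Σ Rᵢ = 0 + 115 + 403 = 518
N̂ = 2863059 / 518 ≈ 5527.1 → 5527

N ≈ 5527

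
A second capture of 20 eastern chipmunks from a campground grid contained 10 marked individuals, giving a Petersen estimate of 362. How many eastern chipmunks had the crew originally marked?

M = 181

From N = M·C/R: M = N·R / C = 362·10 / 20 = 3620 / 20 = 181.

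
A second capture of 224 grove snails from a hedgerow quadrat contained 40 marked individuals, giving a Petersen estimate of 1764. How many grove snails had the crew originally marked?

From N = M·C/R: M = N·R / C = 1764·40 / 224 = 70560 / 224 = 315.

M = 315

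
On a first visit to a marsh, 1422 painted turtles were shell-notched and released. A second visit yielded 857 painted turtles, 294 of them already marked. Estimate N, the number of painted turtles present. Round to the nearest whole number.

N ≈ 4145

N = (1422 × 857) / 294 = 1218654 / 294 ≈ 4145.1 → 4145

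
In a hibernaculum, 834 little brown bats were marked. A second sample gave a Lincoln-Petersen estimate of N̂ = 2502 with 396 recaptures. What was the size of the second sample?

From N = M·C/R: C = N·R / M = 2502·396 / 834 = 990792 / 834 = 1188.

C = 1188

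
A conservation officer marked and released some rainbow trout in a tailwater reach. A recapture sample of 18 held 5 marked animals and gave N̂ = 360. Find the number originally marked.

M = 100

From N = M·C/R: M = N·R / C = 360·5 / 18 = 1800 / 18 = 100.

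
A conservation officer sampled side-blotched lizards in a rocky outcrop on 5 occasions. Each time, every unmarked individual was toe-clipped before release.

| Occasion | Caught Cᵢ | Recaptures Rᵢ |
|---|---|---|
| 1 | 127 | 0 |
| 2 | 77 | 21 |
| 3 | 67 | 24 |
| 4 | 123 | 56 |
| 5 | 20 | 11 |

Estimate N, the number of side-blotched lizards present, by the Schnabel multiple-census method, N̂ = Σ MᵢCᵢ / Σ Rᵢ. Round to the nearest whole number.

N ≈ 497

Marked at large before each occasion: Mᵢ = Σⱼ<ᵢ (Cⱼ − Rⱼ) → M1=0, M2=127, M3=183, M4=226, M5=293
Σ MᵢCᵢ = 0·127 + 127·77 + 183·67 + 226·123 + 293·20 = 0 + 9779 + 12261 + 27798 + 5860 = 55698
Σ Rᵢ = 0 + 21 + 24 + 56 + 11 = 112
N̂ = 55698 / 112 ≈ 497.3 → 497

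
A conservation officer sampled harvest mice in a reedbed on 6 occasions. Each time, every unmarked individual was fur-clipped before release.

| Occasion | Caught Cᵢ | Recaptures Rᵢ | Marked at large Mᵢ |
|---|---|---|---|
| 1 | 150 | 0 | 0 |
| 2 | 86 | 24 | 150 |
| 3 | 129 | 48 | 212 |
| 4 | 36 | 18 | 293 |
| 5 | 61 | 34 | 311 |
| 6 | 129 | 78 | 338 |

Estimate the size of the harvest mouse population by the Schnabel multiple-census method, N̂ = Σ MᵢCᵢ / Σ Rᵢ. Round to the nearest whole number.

Σ MᵢCᵢ = 0·150 + 150·86 + 212·129 + 293·36 + 311·61 + 338·129 = 0 + 12900 + 27348 + 10548 + 18971 + 43602 = 113369
Σ Rᵢ = 0 + 24 + 48 + 18 + 34 + 78 = 202
N̂ = 113369 / 202 ≈ 561.2 → 561

N ≈ 561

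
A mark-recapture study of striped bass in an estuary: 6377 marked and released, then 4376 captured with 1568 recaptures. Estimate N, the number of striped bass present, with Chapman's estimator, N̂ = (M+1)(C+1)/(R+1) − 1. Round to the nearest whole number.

N ≈ 17,792

N̂ = (6377+1)(4376+1)/(1568+1) − 1 = 6378·4377/1569 − 1
= 27916506/1569 − 1 ≈ 17792.5 − 1 ≈ 17791.5 → 17792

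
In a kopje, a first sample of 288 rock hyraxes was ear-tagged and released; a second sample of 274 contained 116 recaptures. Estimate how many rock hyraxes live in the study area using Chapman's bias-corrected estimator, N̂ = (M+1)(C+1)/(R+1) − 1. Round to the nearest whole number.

N ≈ 678

N̂ = (288+1)(274+1)/(116+1) − 1 = 289·275/117 − 1
= 79475/117 − 1 ≈ 679.3 − 1 ≈ 678.3 → 678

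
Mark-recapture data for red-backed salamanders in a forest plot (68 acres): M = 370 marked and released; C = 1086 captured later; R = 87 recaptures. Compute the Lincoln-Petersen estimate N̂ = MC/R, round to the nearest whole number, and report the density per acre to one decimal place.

density ≈ 67.9 red-backed salamanders per acre

N̂ = 370·1086/87 = 401820/87 ≈ 4618.6 → 4619
Density = N̂ / area = 4619 / 68 ≈ 67.93 → 67.9 per acre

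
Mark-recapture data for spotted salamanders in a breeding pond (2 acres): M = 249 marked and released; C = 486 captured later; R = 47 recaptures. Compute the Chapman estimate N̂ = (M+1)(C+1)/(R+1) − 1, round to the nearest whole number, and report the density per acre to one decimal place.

N̂ = 250·487/48 − 1 = 121750/48 − 1 ≈ 2535.46 → 2535
Density = N̂ / area = 2535 / 2 ≈ 1267.50 → 1267.5 per acre

density ≈ 1267.5 spotted salamanders per acre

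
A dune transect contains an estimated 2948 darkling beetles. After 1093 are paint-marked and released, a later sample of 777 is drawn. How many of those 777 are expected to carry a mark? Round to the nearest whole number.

The marked fraction of the population is 1093/2948, so in a sample of 777 expect C·(M/N) marked.
E[R] = 1093 × 777 / 2948 = 849261 / 2948 ≈ 288.1 → 288

expected recaptures ≈ 288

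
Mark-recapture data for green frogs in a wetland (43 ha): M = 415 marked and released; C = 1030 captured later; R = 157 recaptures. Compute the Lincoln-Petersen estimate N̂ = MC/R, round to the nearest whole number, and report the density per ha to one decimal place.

N̂ = 415·1030/157 = 427450/157 ≈ 2722.6 → 2723
Density = N̂ / area = 2723 / 43 ≈ 63.33 → 63.3 per ha

density ≈ 63.3 green frogs per ha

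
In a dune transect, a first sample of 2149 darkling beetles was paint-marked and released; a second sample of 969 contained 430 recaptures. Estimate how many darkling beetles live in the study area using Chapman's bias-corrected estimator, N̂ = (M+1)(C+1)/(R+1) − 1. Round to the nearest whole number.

N ≈ 4838

N̂ = (2149+1)(969+1)/(430+1) − 1 = 2150·970/431 − 1
= 2085500/431 − 1 ≈ 4838.7 − 1 ≈ 4837.7 → 4838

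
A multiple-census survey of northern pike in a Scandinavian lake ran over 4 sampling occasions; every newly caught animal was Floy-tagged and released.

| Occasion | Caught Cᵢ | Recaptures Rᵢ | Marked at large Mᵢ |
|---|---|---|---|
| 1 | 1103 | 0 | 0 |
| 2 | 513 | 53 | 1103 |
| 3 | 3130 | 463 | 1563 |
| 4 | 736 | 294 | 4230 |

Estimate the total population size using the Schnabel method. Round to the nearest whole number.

N ≈ 10,582

Σ MᵢCᵢ = 0·1103 + 1103·513 + 1563·3130 + 4230·736 = 0 + 565839 + 4892190 + 3113280 = 8571309
Σ Rᵢ = 0 + 53 + 463 + 294 = 810
N̂ = 8571309 / 810 ≈ 10581.9 → 10582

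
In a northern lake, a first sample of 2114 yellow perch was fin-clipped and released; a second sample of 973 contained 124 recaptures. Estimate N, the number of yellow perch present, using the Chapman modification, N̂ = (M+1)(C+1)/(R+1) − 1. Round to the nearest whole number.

N̂ = (2114+1)(973+1)/(124+1) − 1 = 2115·974/125 − 1
= 2060010/125 − 1 ≈ 16480.1 − 1 ≈ 16479.1 → 16479

N ≈ 16,479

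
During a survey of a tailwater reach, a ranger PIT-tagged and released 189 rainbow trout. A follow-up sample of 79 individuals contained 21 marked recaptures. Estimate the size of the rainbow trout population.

Lincoln-Petersen assumes M/N = R/C, so N = M·C / R.
N = (189 × 79) / 21 = 14931 / 21 = 711

N = 711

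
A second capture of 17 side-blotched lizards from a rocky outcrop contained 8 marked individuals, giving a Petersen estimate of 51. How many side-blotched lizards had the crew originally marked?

M = 24

From N = M·C/R: M = N·R / C = 51·8 / 17 = 408 / 17 = 24.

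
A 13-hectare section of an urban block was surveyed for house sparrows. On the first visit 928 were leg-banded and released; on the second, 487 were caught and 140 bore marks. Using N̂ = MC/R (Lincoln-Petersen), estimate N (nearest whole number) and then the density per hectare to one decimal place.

N̂ = 928·487/140 = 451936/140 ≈ 3228.1 → 3228
Density = N̂ / area = 3228 / 13 ≈ 248.31 → 248.3 per hectare

density ≈ 248.3 house sparrows per hectare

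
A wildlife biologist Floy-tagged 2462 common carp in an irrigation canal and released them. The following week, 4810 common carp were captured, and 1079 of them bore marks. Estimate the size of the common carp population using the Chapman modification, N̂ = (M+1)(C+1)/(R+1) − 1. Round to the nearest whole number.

N̂ = (2462+1)(4810+1)/(1079+1) − 1 = 2463·4811/1080 − 1
= 11849493/1080 − 1 ≈ 10971.8 − 1 ≈ 10970.8 → 10971

N ≈ 10,971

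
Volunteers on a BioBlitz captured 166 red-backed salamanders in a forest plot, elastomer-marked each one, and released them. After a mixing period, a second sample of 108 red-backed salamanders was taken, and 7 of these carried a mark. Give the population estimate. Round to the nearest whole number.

N ≈ 2561

Lincoln-Petersen assumes M/N = R/C, so N = M·C / R.
N = (166 × 108) / 7 = 17928 / 7 ≈ 2561.1 → 2561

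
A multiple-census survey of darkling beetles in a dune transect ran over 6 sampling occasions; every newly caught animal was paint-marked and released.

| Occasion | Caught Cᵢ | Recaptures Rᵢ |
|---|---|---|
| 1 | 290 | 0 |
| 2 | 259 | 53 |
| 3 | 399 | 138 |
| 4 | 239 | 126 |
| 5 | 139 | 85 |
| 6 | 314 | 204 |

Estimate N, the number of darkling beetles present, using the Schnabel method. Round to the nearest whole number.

Marked at large before each occasion: Mᵢ = Σⱼ<ᵢ (Cⱼ − Rⱼ) → M1=0, M2=290, M3=496, M4=757, M5=870, M6=924
Σ MᵢCᵢ = 0·290 + 290·259 + 496·399 + 757·239 + 870·139 + 924·314 = 0 + 75110 + 197904 + 180923 + 120930 + 290136 = 865003
Σ Rᵢ = 0 + 53 + 138 + 126 + 85 + 204 = 606
N̂ = 865003 / 606 ≈ 1427.4 → 1427

N ≈ 1427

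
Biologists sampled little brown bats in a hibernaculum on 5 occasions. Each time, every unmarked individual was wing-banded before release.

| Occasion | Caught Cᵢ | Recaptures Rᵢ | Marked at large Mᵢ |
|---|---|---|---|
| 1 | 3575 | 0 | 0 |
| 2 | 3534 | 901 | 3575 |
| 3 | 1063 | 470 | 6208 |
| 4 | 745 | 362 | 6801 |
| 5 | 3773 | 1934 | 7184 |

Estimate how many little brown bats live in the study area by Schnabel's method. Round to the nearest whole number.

N ≈ 14,018

Σ MᵢCᵢ = 0·3575 + 3575·3534 + 6208·1063 + 6801·745 + 7184·3773 = 0 + 12634050 + 6599104 + 5066745 + 27105232 = 51405131
Σ Rᵢ = 0 + 901 + 470 + 362 + 1934 = 3667
N̂ = 51405131 / 3667 ≈ 14018.3 → 14018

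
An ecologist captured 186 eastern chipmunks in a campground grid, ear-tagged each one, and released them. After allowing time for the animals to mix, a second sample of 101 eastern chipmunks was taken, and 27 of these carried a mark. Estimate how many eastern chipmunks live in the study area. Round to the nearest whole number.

N = (186 × 101) / 27 = 18786 / 27 ≈ 695.8 → 696

N ≈ 696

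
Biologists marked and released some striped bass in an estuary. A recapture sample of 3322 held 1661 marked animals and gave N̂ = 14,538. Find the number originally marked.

M = 7269

From N = M·C/R: M = N·R / C = 14538·1661 / 3322 = 24147618 / 3322 = 7269.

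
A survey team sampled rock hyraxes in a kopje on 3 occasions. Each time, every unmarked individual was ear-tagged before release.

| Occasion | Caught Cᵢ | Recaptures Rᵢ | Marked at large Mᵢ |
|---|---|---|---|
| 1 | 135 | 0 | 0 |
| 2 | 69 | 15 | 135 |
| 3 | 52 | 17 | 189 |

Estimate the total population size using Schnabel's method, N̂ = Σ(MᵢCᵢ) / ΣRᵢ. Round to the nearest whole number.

Σ MᵢCᵢ = 0·135 + 135·69 + 189·52 = 0 + 9315 + 9828 = 19143
Σ Rᵢ = 0 + 15 + 17 = 32
N̂ = 19143 / 32 ≈ 598.2 → 598

N ≈ 598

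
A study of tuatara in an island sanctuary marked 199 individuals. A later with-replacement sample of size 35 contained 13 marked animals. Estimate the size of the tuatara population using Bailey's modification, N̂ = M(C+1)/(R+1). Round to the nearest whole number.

N̂ = 199·(35+1)/(13+1) = 199·36/14 = 7164/14 ≈ 511.7 → 512

N ≈ 512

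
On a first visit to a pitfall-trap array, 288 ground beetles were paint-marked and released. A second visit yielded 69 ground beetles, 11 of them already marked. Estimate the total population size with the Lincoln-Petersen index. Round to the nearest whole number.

N = (288 × 69) / 11 = 19872 / 11 ≈ 1806.5 → 1807

N ≈ 1807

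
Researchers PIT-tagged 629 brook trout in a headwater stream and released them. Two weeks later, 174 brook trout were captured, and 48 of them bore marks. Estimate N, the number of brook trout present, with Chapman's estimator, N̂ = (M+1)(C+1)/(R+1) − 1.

N = 2249

N̂ = (629+1)(174+1)/(48+1) − 1 = 630·175/49 − 1
= 110250/49 − 1 = 2250 − 1 = 2249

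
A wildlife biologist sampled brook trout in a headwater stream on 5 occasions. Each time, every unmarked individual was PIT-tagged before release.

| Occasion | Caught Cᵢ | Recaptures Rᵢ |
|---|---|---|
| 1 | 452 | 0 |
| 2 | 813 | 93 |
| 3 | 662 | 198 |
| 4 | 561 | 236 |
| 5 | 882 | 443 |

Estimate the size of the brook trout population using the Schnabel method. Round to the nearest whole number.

Marked at large before each occasion: Mᵢ = Σⱼ<ᵢ (Cⱼ − Rⱼ) → M1=0, M2=452, M3=1172, M4=1636, M5=1961
Σ MᵢCᵢ = 0·452 + 452·813 + 1172·662 + 1636·561 + 1961·882 = 0 + 367476 + 775864 + 917796 + 1729602 = 3790738
Σ Rᵢ = 0 + 93 + 198 + 236 + 443 = 970
N̂ = 3790738 / 970 ≈ 3908.0 → 3908

N ≈ 3908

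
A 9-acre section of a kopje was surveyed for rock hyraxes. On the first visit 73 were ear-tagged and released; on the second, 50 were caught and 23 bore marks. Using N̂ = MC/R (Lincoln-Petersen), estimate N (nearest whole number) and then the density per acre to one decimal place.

density ≈ 17.7 rock hyraxes per acre

N̂ = 73·50/23 = 3650/23 ≈ 158.7 → 159
Density = N̂ / area = 159 / 9 ≈ 17.67 → 17.7 per acre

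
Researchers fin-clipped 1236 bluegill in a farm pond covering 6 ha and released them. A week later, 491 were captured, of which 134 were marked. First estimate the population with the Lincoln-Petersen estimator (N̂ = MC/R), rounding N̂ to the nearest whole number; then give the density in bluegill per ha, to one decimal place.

N̂ = 1236·491/134 = 606876/134 ≈ 4528.9 → 4529
Density = N̂ / area = 4529 / 6 ≈ 754.83 → 754.8 per ha

density ≈ 754.8 bluegill per ha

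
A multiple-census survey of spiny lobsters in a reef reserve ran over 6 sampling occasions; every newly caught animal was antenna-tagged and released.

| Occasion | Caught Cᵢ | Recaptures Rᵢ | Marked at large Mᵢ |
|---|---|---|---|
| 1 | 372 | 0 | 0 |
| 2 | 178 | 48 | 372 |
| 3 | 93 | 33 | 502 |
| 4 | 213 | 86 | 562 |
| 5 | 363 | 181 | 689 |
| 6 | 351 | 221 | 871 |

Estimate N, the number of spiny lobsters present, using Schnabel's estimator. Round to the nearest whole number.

N ≈ 1386

Σ MᵢCᵢ = 0·372 + 372·178 + 502·93 + 562·213 + 689·363 + 871·351 = 0 + 66216 + 46686 + 119706 + 250107 + 305721 = 788436
Σ Rᵢ = 0 + 48 + 33 + 86 + 181 + 221 = 569
N̂ = 788436 / 569 ≈ 1385.7 → 1386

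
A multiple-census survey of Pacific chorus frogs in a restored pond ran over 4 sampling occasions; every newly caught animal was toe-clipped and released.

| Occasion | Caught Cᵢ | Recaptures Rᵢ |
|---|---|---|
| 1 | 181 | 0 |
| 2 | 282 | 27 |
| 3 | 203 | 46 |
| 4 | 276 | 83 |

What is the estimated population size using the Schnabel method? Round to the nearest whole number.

Marked at large before each occasion: Mᵢ = Σⱼ<ᵢ (Cⱼ − Rⱼ) → M1=0, M2=181, M3=436, M4=593
Σ MᵢCᵢ = 0·181 + 181·282 + 436·203 + 593·276 = 0 + 51042 + 88508 + 163668 = 303218
Σ Rᵢ = 0 + 27 + 46 + 83 = 156
N̂ = 303218 / 156 ≈ 1943.7 → 1944

N ≈ 1944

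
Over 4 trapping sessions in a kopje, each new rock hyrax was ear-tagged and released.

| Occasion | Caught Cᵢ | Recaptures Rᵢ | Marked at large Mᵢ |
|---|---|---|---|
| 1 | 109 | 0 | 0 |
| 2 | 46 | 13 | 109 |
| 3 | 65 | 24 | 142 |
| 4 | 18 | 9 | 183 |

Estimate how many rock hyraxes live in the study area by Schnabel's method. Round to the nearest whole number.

N ≈ 381

Σ MᵢCᵢ = 0·109 + 109·46 + 142·65 + 183·18 = 0 + 5014 + 9230 + 3294 = 17538
Σ Rᵢ = 0 + 13 + 24 + 9 = 46
N̂ = 17538 / 46 ≈ 381.3 → 381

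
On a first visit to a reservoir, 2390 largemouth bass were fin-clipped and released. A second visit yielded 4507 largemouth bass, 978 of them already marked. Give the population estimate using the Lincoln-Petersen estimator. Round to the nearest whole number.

Lincoln-Petersen assumes M/N = R/C, so N = M·C / R.
N = (2390 × 4507) / 978 = 10771730 / 978 ≈ 11014.0 → 11014

N ≈ 11,014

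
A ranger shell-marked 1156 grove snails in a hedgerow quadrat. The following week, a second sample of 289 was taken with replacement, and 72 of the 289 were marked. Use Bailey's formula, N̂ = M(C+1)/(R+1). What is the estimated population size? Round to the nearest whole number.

N ≈ 4592

N̂ = 1156·(289+1)/(72+1) = 1156·290/73 = 335240/73 ≈ 4592.3 → 4592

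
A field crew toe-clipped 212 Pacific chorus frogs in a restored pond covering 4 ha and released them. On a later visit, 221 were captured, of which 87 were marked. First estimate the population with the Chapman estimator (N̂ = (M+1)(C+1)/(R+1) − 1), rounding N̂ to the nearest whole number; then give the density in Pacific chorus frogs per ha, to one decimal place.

density ≈ 134.0 Pacific chorus frogs per ha

N̂ = 213·222/88 − 1 = 47286/88 − 1 ≈ 536.3 → 536
Density = N̂ / area = 536 / 4 = 134.0 per ha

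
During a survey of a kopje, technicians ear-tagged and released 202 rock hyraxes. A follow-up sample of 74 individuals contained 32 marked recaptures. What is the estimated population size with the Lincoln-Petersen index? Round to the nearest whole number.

N ≈ 467

N = (202 × 74) / 32 = 14948 / 32 ≈ 467.1 → 467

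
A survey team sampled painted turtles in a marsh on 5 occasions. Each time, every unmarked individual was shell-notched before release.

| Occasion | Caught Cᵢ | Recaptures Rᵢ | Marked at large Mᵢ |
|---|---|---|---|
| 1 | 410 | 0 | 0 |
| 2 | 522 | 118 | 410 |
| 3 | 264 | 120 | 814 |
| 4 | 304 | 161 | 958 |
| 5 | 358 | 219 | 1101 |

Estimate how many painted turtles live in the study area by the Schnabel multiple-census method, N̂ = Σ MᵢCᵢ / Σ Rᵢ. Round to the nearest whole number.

N ≈ 1803

Σ MᵢCᵢ = 0·410 + 410·522 + 814·264 + 958·304 + 1101·358 = 0 + 214020 + 214896 + 291232 + 394158 = 1114306
Σ Rᵢ = 0 + 118 + 120 + 161 + 219 = 618
N̂ = 1114306 / 618 ≈ 1803.1 → 1803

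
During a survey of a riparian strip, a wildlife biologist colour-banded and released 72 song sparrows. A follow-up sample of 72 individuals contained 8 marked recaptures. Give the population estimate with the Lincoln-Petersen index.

N = 648

Lincoln-Petersen assumes M/N = R/C, so N = M·C / R.
N = (72 × 72) / 8 = 5184 / 8 = 648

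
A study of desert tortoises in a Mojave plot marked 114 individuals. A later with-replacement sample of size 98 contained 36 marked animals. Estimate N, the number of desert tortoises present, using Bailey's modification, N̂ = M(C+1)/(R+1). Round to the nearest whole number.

N̂ = 114·(98+1)/(36+1) = 114·99/37 = 11286/37 ≈ 305.0 → 305

N ≈ 305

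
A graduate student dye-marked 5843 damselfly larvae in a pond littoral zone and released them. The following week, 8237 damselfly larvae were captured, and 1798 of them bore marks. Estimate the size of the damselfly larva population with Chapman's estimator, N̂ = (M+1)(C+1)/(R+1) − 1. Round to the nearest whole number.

N ≈ 26,760

N̂ = (5843+1)(8237+1)/(1798+1) − 1 = 5844·8238/1799 − 1
= 48142872/1799 − 1 ≈ 26760.9 − 1 ≈ 26759.9 → 26760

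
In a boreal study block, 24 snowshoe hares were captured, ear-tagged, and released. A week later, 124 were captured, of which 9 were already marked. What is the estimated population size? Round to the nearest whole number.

If marked individuals mix randomly, R/C ≈ M/N, giving N ≈ M·C/R.
N = (24 × 124) / 9 = 2976 / 9 ≈ 330.7 → 331

N ≈ 331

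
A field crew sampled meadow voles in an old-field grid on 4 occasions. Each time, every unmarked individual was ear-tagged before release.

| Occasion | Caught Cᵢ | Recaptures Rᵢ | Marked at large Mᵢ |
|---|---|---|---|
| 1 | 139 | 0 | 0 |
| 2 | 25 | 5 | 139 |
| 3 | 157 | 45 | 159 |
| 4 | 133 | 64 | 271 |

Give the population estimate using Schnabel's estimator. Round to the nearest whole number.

N ≈ 566

Σ MᵢCᵢ = 0·139 + 139·25 + 159·157 + 271·133 = 0 + 3475 + 24963 + 36043 = 64481
Σ Rᵢ = 0 + 5 + 45 + 64 = 114
N̂ = 64481 / 114 ≈ 565.6 → 566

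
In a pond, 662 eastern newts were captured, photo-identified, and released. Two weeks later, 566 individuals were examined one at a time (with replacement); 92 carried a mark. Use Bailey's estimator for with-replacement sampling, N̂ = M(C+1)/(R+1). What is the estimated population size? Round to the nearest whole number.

N̂ = 662·(566+1)/(92+1) = 662·567/93 = 375354/93 ≈ 4036.1 → 4036

N ≈ 4036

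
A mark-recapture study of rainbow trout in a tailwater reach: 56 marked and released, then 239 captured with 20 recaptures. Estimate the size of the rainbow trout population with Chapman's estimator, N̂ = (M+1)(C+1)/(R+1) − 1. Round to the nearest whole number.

N̂ = (56+1)(239+1)/(20+1) − 1 = 57·240/21 − 1
= 13680/21 − 1 ≈ 651.4 − 1 ≈ 650.4 → 650

N ≈ 650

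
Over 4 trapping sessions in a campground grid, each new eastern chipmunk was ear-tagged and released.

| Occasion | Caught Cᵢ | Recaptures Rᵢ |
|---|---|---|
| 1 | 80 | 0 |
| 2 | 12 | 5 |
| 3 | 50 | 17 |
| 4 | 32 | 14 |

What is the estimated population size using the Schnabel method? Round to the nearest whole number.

Marked at large before each occasion: Mᵢ = Σⱼ<ᵢ (Cⱼ − Rⱼ) → M1=0, M2=80, M3=87, M4=120
Σ MᵢCᵢ = 0·80 + 80·12 + 87·50 + 120·32 = 0 + 960 + 4350 + 3840 = 9150
Σ Rᵢ = 0 + 5 + 17 + 14 = 36
N̂ = 9150 / 36 ≈ 254.2 → 254

N ≈ 254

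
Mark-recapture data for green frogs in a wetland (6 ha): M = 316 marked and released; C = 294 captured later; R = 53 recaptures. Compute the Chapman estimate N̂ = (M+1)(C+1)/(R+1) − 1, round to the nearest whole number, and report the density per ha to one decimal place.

density ≈ 288.5 green frogs per ha

N̂ = 317·295/54 − 1 = 93515/54 − 1 ≈ 1730.8 → 1731
Density = N̂ / area = 1731 / 6 ≈ 288.50 → 288.5 per ha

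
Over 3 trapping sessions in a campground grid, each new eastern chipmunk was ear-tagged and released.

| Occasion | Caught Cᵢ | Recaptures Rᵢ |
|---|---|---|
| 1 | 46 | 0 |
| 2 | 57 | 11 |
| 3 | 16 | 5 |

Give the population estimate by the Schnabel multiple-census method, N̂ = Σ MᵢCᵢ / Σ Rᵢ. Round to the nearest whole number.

N ≈ 256

Marked at large before each occasion: Mᵢ = Σⱼ<ᵢ (Cⱼ − Rⱼ) → M1=0, M2=46, M3=92
Σ MᵢCᵢ = 0·46 + 46·57 + 92·16 = 0 + 2622 + 1472 = 4094
Σ Rᵢ = 0 + 11 + 5 = 16
N̂ = 4094 / 16 ≈ 255.9 → 256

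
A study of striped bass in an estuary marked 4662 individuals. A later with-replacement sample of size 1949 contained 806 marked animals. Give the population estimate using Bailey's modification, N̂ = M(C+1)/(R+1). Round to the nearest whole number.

N̂ = 4662·(1949+1)/(806+1) = 4662·1950/807 = 9090900/807 ≈ 11265.1 → 11265

N ≈ 11,265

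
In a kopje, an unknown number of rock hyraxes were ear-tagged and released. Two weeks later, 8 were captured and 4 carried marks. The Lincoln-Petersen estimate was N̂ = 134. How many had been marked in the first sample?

M = 67

From N = M·C/R: M = N·R / C = 134·4 / 8 = 536 / 8 = 67.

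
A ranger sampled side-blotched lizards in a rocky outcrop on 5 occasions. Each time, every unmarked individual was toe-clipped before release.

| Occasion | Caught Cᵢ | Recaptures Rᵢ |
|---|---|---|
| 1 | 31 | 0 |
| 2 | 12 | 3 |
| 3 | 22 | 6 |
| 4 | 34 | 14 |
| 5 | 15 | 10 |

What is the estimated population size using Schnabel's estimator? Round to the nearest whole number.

N ≈ 130

Marked at large before each occasion: Mᵢ = Σⱼ<ᵢ (Cⱼ − Rⱼ) → M1=0, M2=31, M3=40, M4=56, M5=76
Σ MᵢCᵢ = 0·31 + 31·12 + 40·22 + 56·34 + 76·15 = 0 + 372 + 880 + 1904 + 1140 = 4296
Σ Rᵢ = 0 + 3 + 6 + 14 + 10 = 33
N̂ = 4296 / 33 ≈ 130.2 → 130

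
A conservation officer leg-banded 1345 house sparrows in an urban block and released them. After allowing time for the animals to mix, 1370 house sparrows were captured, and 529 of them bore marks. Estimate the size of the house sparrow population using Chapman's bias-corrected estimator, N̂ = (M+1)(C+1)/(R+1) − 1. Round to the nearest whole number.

N ≈ 3481

N̂ = (1345+1)(1370+1)/(529+1) − 1 = 1346·1371/530 − 1
= 1845366/530 − 1 ≈ 3481.8 − 1 ≈ 3480.8 → 3481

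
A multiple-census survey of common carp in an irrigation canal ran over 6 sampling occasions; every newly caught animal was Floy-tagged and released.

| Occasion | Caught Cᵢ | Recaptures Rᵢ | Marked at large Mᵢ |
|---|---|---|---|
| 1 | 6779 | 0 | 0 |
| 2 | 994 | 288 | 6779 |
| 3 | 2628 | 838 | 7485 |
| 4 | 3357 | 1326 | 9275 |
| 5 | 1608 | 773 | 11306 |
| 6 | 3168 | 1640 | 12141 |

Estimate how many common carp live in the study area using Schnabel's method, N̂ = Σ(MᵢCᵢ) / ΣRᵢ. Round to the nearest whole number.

Σ MᵢCᵢ = 0·6779 + 6779·994 + 7485·2628 + 9275·3357 + 11306·1608 + 12141·3168 = 0 + 6738326 + 19670580 + 31136175 + 18180048 + 38462688 = 114187817
Σ Rᵢ = 0 + 288 + 838 + 1326 + 773 + 1640 = 4865
N̂ = 114187817 / 4865 ≈ 23471.3 → 23471

N ≈ 23,471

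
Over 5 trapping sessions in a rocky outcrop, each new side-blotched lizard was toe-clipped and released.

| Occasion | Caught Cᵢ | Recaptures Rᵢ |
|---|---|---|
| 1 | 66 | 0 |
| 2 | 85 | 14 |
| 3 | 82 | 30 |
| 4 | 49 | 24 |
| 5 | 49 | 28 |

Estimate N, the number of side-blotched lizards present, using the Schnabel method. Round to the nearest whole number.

N ≈ 381

Marked at large before each occasion: Mᵢ = Σⱼ<ᵢ (Cⱼ − Rⱼ) → M1=0, M2=66, M3=137, M4=189, M5=214
Σ MᵢCᵢ = 0·66 + 66·85 + 137·82 + 189·49 + 214·49 = 0 + 5610 + 11234 + 9261 + 10486 = 36591
Σ Rᵢ = 0 + 14 + 30 + 24 + 28 = 96
N̂ = 36591 / 96 ≈ 381.2 → 381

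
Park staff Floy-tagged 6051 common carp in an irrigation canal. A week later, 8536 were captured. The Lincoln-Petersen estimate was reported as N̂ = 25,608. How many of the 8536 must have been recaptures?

R = 2017

From N = M·C/R: R = M·C / N = 6051·8536 / 25608 = 51651336 / 25608 = 2017.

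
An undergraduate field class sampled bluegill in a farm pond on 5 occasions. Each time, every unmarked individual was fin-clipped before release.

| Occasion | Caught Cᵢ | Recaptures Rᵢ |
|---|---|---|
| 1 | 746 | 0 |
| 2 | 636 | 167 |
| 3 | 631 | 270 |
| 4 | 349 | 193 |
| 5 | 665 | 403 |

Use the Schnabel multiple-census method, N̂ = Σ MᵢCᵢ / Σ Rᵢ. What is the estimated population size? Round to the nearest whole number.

Marked at large before each occasion: Mᵢ = Σⱼ<ᵢ (Cⱼ − Rⱼ) → M1=0, M2=746, M3=1215, M4=1576, M5=1732
Σ MᵢCᵢ = 0·746 + 746·636 + 1215·631 + 1576·349 + 1732·665 = 0 + 474456 + 766665 + 550024 + 1151780 = 2942925
Σ Rᵢ = 0 + 167 + 270 + 193 + 403 = 1033
N̂ = 2942925 / 1033 ≈ 2848.9 → 2849

N ≈ 2849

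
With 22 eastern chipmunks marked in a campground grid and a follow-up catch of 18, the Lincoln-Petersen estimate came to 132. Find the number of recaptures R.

From N = M·C/R: R = M·C / N = 22·18 / 132 = 396 / 132 = 3.

R = 3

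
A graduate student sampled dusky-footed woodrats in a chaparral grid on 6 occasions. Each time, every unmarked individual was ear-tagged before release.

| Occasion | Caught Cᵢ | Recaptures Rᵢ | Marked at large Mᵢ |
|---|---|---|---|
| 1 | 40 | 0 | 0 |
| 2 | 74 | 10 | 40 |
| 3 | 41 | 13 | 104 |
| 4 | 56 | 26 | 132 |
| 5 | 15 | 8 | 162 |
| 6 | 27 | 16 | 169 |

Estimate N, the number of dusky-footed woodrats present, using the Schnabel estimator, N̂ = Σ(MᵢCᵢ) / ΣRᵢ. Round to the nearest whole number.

Σ MᵢCᵢ = 0·40 + 40·74 + 104·41 + 132·56 + 162·15 + 169·27 = 0 + 2960 + 4264 + 7392 + 2430 + 4563 = 21609
Σ Rᵢ = 0 + 10 + 13 + 26 + 8 + 16 = 73
N̂ = 21609 / 73 ≈ 296.0 → 296

N ≈ 296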